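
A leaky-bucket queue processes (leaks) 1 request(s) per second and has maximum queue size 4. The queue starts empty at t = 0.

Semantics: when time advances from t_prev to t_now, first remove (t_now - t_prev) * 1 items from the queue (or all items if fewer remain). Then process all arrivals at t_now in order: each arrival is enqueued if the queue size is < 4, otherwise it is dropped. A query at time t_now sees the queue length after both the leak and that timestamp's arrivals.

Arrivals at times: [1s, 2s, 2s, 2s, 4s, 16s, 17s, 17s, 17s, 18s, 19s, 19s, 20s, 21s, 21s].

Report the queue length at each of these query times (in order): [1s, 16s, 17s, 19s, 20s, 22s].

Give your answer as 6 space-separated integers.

Answer: 1 1 3 4 4 3

Derivation:
Queue lengths at query times:
  query t=1s: backlog = 1
  query t=16s: backlog = 1
  query t=17s: backlog = 3
  query t=19s: backlog = 4
  query t=20s: backlog = 4
  query t=22s: backlog = 3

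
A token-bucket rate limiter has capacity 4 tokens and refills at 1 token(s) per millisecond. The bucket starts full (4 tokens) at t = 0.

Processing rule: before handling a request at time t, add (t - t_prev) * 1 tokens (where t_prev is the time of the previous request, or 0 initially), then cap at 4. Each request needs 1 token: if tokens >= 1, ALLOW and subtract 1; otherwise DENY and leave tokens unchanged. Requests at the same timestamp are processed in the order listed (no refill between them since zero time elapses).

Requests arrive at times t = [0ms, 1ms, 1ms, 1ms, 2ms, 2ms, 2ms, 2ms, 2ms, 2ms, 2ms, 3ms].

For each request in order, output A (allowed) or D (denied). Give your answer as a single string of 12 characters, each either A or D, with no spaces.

Answer: AAAAAADDDDDA

Derivation:
Simulating step by step:
  req#1 t=0ms: ALLOW
  req#2 t=1ms: ALLOW
  req#3 t=1ms: ALLOW
  req#4 t=1ms: ALLOW
  req#5 t=2ms: ALLOW
  req#6 t=2ms: ALLOW
  req#7 t=2ms: DENY
  req#8 t=2ms: DENY
  req#9 t=2ms: DENY
  req#10 t=2ms: DENY
  req#11 t=2ms: DENY
  req#12 t=3ms: ALLOW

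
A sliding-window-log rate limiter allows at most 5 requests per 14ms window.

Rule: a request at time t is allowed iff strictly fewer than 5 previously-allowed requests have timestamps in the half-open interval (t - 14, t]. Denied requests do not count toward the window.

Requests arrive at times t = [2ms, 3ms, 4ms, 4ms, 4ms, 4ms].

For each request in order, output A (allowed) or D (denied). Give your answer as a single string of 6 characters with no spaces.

Answer: AAAAAD

Derivation:
Tracking allowed requests in the window:
  req#1 t=2ms: ALLOW
  req#2 t=3ms: ALLOW
  req#3 t=4ms: ALLOW
  req#4 t=4ms: ALLOW
  req#5 t=4ms: ALLOW
  req#6 t=4ms: DENY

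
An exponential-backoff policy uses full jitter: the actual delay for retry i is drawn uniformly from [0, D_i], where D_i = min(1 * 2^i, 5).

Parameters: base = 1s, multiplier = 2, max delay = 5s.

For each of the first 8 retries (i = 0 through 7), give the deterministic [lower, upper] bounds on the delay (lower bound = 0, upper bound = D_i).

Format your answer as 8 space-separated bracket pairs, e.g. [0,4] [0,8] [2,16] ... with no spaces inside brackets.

Answer: [0,1] [0,2] [0,4] [0,5] [0,5] [0,5] [0,5] [0,5]

Derivation:
Computing bounds per retry:
  i=0: D_i=min(1*2^0,5)=1, bounds=[0,1]
  i=1: D_i=min(1*2^1,5)=2, bounds=[0,2]
  i=2: D_i=min(1*2^2,5)=4, bounds=[0,4]
  i=3: D_i=min(1*2^3,5)=5, bounds=[0,5]
  i=4: D_i=min(1*2^4,5)=5, bounds=[0,5]
  i=5: D_i=min(1*2^5,5)=5, bounds=[0,5]
  i=6: D_i=min(1*2^6,5)=5, bounds=[0,5]
  i=7: D_i=min(1*2^7,5)=5, bounds=[0,5]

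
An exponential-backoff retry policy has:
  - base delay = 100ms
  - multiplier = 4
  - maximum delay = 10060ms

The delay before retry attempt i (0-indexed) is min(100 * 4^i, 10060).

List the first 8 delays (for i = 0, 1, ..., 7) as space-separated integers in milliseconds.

Computing each delay:
  i=0: min(100*4^0, 10060) = 100
  i=1: min(100*4^1, 10060) = 400
  i=2: min(100*4^2, 10060) = 1600
  i=3: min(100*4^3, 10060) = 6400
  i=4: min(100*4^4, 10060) = 10060
  i=5: min(100*4^5, 10060) = 10060
  i=6: min(100*4^6, 10060) = 10060
  i=7: min(100*4^7, 10060) = 10060

Answer: 100 400 1600 6400 10060 10060 10060 10060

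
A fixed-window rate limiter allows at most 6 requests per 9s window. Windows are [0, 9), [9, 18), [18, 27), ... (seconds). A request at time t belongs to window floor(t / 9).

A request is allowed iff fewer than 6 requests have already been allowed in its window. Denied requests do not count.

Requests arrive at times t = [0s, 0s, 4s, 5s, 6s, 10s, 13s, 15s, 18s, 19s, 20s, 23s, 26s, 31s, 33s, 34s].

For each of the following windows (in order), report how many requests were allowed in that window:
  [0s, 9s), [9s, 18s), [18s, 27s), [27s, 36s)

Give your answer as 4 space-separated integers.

Answer: 5 3 5 3

Derivation:
Processing requests:
  req#1 t=0s (window 0): ALLOW
  req#2 t=0s (window 0): ALLOW
  req#3 t=4s (window 0): ALLOW
  req#4 t=5s (window 0): ALLOW
  req#5 t=6s (window 0): ALLOW
  req#6 t=10s (window 1): ALLOW
  req#7 t=13s (window 1): ALLOW
  req#8 t=15s (window 1): ALLOW
  req#9 t=18s (window 2): ALLOW
  req#10 t=19s (window 2): ALLOW
  req#11 t=20s (window 2): ALLOW
  req#12 t=23s (window 2): ALLOW
  req#13 t=26s (window 2): ALLOW
  req#14 t=31s (window 3): ALLOW
  req#15 t=33s (window 3): ALLOW
  req#16 t=34s (window 3): ALLOW

Allowed counts by window: 5 3 5 3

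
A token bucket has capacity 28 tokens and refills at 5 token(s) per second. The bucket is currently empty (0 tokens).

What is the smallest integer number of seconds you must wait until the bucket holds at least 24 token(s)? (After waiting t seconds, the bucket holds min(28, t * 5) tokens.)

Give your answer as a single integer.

Answer: 5

Derivation:
Need t * 5 >= 24, so t >= 24/5.
Smallest integer t = ceil(24/5) = 5.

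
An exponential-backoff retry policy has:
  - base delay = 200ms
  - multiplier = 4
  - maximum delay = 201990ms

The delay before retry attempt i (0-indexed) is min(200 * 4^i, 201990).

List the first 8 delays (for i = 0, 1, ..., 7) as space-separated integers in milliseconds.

Answer: 200 800 3200 12800 51200 201990 201990 201990

Derivation:
Computing each delay:
  i=0: min(200*4^0, 201990) = 200
  i=1: min(200*4^1, 201990) = 800
  i=2: min(200*4^2, 201990) = 3200
  i=3: min(200*4^3, 201990) = 12800
  i=4: min(200*4^4, 201990) = 51200
  i=5: min(200*4^5, 201990) = 201990
  i=6: min(200*4^6, 201990) = 201990
  i=7: min(200*4^7, 201990) = 201990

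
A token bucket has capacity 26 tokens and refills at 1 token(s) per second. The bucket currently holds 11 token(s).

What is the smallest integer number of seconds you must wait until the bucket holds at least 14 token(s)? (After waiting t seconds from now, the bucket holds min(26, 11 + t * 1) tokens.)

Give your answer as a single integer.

Answer: 3

Derivation:
Need 11 + t * 1 >= 14, so t >= 3/1.
Smallest integer t = ceil(3/1) = 3.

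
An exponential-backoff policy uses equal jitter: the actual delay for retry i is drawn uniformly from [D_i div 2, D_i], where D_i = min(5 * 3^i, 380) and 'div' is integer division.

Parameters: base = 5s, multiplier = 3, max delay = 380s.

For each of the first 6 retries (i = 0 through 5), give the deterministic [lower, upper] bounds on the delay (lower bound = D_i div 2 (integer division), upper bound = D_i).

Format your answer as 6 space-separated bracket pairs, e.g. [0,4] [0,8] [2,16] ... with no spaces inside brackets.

Computing bounds per retry:
  i=0: D_i=min(5*3^0,380)=5, bounds=[2,5]
  i=1: D_i=min(5*3^1,380)=15, bounds=[7,15]
  i=2: D_i=min(5*3^2,380)=45, bounds=[22,45]
  i=3: D_i=min(5*3^3,380)=135, bounds=[67,135]
  i=4: D_i=min(5*3^4,380)=380, bounds=[190,380]
  i=5: D_i=min(5*3^5,380)=380, bounds=[190,380]

Answer: [2,5] [7,15] [22,45] [67,135] [190,380] [190,380]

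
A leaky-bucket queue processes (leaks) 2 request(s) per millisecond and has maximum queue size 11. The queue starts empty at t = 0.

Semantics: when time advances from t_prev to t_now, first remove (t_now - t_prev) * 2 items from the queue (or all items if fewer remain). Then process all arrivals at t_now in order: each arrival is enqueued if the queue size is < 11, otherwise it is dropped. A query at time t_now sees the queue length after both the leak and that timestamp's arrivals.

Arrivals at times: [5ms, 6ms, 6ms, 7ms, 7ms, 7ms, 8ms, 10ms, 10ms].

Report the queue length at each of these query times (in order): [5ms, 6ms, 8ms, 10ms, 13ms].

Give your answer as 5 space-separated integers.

Queue lengths at query times:
  query t=5ms: backlog = 1
  query t=6ms: backlog = 2
  query t=8ms: backlog = 2
  query t=10ms: backlog = 2
  query t=13ms: backlog = 0

Answer: 1 2 2 2 0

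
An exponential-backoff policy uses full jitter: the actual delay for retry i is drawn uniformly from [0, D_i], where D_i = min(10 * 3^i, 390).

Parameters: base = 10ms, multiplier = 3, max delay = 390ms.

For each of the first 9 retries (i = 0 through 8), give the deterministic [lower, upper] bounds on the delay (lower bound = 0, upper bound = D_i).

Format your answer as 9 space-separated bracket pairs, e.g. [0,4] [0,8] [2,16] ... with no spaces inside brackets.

Computing bounds per retry:
  i=0: D_i=min(10*3^0,390)=10, bounds=[0,10]
  i=1: D_i=min(10*3^1,390)=30, bounds=[0,30]
  i=2: D_i=min(10*3^2,390)=90, bounds=[0,90]
  i=3: D_i=min(10*3^3,390)=270, bounds=[0,270]
  i=4: D_i=min(10*3^4,390)=390, bounds=[0,390]
  i=5: D_i=min(10*3^5,390)=390, bounds=[0,390]
  i=6: D_i=min(10*3^6,390)=390, bounds=[0,390]
  i=7: D_i=min(10*3^7,390)=390, bounds=[0,390]
  i=8: D_i=min(10*3^8,390)=390, bounds=[0,390]

Answer: [0,10] [0,30] [0,90] [0,270] [0,390] [0,390] [0,390] [0,390] [0,390]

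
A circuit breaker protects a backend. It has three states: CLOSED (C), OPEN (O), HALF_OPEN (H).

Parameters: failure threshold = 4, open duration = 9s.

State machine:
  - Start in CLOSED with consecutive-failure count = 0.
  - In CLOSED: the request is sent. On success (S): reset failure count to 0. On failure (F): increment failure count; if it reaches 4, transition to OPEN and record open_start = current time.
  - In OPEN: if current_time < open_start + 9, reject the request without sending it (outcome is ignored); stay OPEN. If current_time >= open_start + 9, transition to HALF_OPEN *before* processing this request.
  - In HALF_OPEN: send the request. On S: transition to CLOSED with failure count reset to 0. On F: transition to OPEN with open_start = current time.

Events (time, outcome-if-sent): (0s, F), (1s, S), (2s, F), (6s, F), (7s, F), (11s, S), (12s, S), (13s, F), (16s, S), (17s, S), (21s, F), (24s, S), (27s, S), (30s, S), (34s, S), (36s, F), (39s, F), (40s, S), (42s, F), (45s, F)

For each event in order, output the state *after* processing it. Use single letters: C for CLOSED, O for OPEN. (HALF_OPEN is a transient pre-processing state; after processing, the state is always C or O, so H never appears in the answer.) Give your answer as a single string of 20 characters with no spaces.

Answer: CCCCCCCCCCCCCCCCCCCC

Derivation:
State after each event:
  event#1 t=0s outcome=F: state=CLOSED
  event#2 t=1s outcome=S: state=CLOSED
  event#3 t=2s outcome=F: state=CLOSED
  event#4 t=6s outcome=F: state=CLOSED
  event#5 t=7s outcome=F: state=CLOSED
  event#6 t=11s outcome=S: state=CLOSED
  event#7 t=12s outcome=S: state=CLOSED
  event#8 t=13s outcome=F: state=CLOSED
  event#9 t=16s outcome=S: state=CLOSED
  event#10 t=17s outcome=S: state=CLOSED
  event#11 t=21s outcome=F: state=CLOSED
  event#12 t=24s outcome=S: state=CLOSED
  event#13 t=27s outcome=S: state=CLOSED
  event#14 t=30s outcome=S: state=CLOSED
  event#15 t=34s outcome=S: state=CLOSED
  event#16 t=36s outcome=F: state=CLOSED
  event#17 t=39s outcome=F: state=CLOSED
  event#18 t=40s outcome=S: state=CLOSED
  event#19 t=42s outcome=F: state=CLOSED
  event#20 t=45s outcome=F: state=CLOSED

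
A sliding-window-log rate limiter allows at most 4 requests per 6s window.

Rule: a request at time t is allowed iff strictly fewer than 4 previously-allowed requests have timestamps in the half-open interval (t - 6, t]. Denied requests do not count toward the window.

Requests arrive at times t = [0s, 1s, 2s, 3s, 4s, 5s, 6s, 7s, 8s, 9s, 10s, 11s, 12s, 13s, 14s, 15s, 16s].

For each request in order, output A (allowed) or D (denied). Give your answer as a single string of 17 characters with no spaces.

Tracking allowed requests in the window:
  req#1 t=0s: ALLOW
  req#2 t=1s: ALLOW
  req#3 t=2s: ALLOW
  req#4 t=3s: ALLOW
  req#5 t=4s: DENY
  req#6 t=5s: DENY
  req#7 t=6s: ALLOW
  req#8 t=7s: ALLOW
  req#9 t=8s: ALLOW
  req#10 t=9s: ALLOW
  req#11 t=10s: DENY
  req#12 t=11s: DENY
  req#13 t=12s: ALLOW
  req#14 t=13s: ALLOW
  req#15 t=14s: ALLOW
  req#16 t=15s: ALLOW
  req#17 t=16s: DENY

Answer: AAAADDAAAADDAAAAD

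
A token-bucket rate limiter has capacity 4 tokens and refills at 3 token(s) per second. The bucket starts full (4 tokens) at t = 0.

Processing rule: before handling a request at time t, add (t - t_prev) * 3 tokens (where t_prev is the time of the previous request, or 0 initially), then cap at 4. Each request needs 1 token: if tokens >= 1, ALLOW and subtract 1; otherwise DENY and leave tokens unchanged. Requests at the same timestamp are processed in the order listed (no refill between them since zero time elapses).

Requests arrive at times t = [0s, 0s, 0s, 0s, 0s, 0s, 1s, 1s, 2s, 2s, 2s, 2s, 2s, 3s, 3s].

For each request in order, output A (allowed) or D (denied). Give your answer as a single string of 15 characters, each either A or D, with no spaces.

Simulating step by step:
  req#1 t=0s: ALLOW
  req#2 t=0s: ALLOW
  req#3 t=0s: ALLOW
  req#4 t=0s: ALLOW
  req#5 t=0s: DENY
  req#6 t=0s: DENY
  req#7 t=1s: ALLOW
  req#8 t=1s: ALLOW
  req#9 t=2s: ALLOW
  req#10 t=2s: ALLOW
  req#11 t=2s: ALLOW
  req#12 t=2s: ALLOW
  req#13 t=2s: DENY
  req#14 t=3s: ALLOW
  req#15 t=3s: ALLOW

Answer: AAAADDAAAAAADAA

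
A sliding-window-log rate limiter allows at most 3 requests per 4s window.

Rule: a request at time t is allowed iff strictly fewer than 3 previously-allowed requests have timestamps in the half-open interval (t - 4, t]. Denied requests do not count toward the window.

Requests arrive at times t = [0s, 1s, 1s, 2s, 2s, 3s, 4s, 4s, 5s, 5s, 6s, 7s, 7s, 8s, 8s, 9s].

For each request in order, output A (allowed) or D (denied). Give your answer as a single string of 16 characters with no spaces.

Answer: AAADDDADAADDDADA

Derivation:
Tracking allowed requests in the window:
  req#1 t=0s: ALLOW
  req#2 t=1s: ALLOW
  req#3 t=1s: ALLOW
  req#4 t=2s: DENY
  req#5 t=2s: DENY
  req#6 t=3s: DENY
  req#7 t=4s: ALLOW
  req#8 t=4s: DENY
  req#9 t=5s: ALLOW
  req#10 t=5s: ALLOW
  req#11 t=6s: DENY
  req#12 t=7s: DENY
  req#13 t=7s: DENY
  req#14 t=8s: ALLOW
  req#15 t=8s: DENY
  req#16 t=9s: ALLOW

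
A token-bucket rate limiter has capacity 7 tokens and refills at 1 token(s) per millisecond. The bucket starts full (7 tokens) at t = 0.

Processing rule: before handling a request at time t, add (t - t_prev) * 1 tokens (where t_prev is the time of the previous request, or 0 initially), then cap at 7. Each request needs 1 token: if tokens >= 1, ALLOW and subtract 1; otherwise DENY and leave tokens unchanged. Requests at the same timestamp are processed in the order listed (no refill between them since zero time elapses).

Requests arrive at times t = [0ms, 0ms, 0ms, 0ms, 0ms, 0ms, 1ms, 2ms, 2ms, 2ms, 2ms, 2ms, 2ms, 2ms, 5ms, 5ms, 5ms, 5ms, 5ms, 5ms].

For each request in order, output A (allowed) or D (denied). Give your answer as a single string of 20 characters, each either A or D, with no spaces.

Answer: AAAAAAAAADDDDDAAADDD

Derivation:
Simulating step by step:
  req#1 t=0ms: ALLOW
  req#2 t=0ms: ALLOW
  req#3 t=0ms: ALLOW
  req#4 t=0ms: ALLOW
  req#5 t=0ms: ALLOW
  req#6 t=0ms: ALLOW
  req#7 t=1ms: ALLOW
  req#8 t=2ms: ALLOW
  req#9 t=2ms: ALLOW
  req#10 t=2ms: DENY
  req#11 t=2ms: DENY
  req#12 t=2ms: DENY
  req#13 t=2ms: DENY
  req#14 t=2ms: DENY
  req#15 t=5ms: ALLOW
  req#16 t=5ms: ALLOW
  req#17 t=5ms: ALLOW
  req#18 t=5ms: DENY
  req#19 t=5ms: DENY
  req#20 t=5ms: DENY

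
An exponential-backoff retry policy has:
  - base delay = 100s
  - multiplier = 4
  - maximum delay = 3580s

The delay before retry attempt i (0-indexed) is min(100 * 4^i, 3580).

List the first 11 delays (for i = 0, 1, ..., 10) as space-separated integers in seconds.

Computing each delay:
  i=0: min(100*4^0, 3580) = 100
  i=1: min(100*4^1, 3580) = 400
  i=2: min(100*4^2, 3580) = 1600
  i=3: min(100*4^3, 3580) = 3580
  i=4: min(100*4^4, 3580) = 3580
  i=5: min(100*4^5, 3580) = 3580
  i=6: min(100*4^6, 3580) = 3580
  i=7: min(100*4^7, 3580) = 3580
  i=8: min(100*4^8, 3580) = 3580
  i=9: min(100*4^9, 3580) = 3580
  i=10: min(100*4^10, 3580) = 3580

Answer: 100 400 1600 3580 3580 3580 3580 3580 3580 3580 3580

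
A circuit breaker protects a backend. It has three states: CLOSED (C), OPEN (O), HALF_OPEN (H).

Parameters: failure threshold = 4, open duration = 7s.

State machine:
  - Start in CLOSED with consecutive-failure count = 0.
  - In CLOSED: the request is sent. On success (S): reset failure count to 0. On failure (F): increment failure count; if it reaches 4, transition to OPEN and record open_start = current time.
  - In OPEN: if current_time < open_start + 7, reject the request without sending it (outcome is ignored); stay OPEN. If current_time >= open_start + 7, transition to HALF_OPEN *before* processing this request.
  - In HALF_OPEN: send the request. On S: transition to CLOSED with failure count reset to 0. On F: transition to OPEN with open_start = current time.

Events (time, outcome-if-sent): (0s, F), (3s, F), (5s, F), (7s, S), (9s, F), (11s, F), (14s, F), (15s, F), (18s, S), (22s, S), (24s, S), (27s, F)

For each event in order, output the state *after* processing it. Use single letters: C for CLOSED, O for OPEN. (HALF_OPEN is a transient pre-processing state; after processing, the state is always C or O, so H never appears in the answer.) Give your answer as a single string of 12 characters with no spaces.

Answer: CCCCCCCOOCCC

Derivation:
State after each event:
  event#1 t=0s outcome=F: state=CLOSED
  event#2 t=3s outcome=F: state=CLOSED
  event#3 t=5s outcome=F: state=CLOSED
  event#4 t=7s outcome=S: state=CLOSED
  event#5 t=9s outcome=F: state=CLOSED
  event#6 t=11s outcome=F: state=CLOSED
  event#7 t=14s outcome=F: state=CLOSED
  event#8 t=15s outcome=F: state=OPEN
  event#9 t=18s outcome=S: state=OPEN
  event#10 t=22s outcome=S: state=CLOSED
  event#11 t=24s outcome=S: state=CLOSED
  event#12 t=27s outcome=F: state=CLOSED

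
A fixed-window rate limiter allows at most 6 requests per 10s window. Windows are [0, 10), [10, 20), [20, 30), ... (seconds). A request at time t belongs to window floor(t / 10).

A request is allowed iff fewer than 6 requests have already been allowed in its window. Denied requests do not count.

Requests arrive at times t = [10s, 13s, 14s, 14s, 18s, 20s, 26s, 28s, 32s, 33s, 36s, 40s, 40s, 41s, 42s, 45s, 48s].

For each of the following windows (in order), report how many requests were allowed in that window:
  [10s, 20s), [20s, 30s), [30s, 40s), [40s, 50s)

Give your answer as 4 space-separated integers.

Answer: 5 3 3 6

Derivation:
Processing requests:
  req#1 t=10s (window 1): ALLOW
  req#2 t=13s (window 1): ALLOW
  req#3 t=14s (window 1): ALLOW
  req#4 t=14s (window 1): ALLOW
  req#5 t=18s (window 1): ALLOW
  req#6 t=20s (window 2): ALLOW
  req#7 t=26s (window 2): ALLOW
  req#8 t=28s (window 2): ALLOW
  req#9 t=32s (window 3): ALLOW
  req#10 t=33s (window 3): ALLOW
  req#11 t=36s (window 3): ALLOW
  req#12 t=40s (window 4): ALLOW
  req#13 t=40s (window 4): ALLOW
  req#14 t=41s (window 4): ALLOW
  req#15 t=42s (window 4): ALLOW
  req#16 t=45s (window 4): ALLOW
  req#17 t=48s (window 4): ALLOW

Allowed counts by window: 5 3 3 6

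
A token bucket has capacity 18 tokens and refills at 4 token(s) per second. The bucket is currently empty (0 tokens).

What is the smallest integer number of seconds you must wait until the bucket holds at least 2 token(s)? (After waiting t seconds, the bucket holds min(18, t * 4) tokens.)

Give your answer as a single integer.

Need t * 4 >= 2, so t >= 2/4.
Smallest integer t = ceil(2/4) = 1.

Answer: 1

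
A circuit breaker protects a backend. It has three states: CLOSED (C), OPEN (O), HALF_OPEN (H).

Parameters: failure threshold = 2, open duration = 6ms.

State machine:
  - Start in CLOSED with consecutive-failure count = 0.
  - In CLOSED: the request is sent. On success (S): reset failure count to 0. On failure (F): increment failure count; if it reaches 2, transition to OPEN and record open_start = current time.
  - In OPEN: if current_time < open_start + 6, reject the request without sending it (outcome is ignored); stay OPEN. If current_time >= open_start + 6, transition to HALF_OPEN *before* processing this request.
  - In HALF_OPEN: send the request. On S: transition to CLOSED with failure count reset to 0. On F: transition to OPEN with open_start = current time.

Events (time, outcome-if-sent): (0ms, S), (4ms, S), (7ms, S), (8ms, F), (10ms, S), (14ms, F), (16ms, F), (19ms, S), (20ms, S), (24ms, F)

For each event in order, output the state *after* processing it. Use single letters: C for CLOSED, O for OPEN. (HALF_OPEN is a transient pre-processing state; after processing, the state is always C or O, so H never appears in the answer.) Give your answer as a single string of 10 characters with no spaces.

Answer: CCCCCCOOOO

Derivation:
State after each event:
  event#1 t=0ms outcome=S: state=CLOSED
  event#2 t=4ms outcome=S: state=CLOSED
  event#3 t=7ms outcome=S: state=CLOSED
  event#4 t=8ms outcome=F: state=CLOSED
  event#5 t=10ms outcome=S: state=CLOSED
  event#6 t=14ms outcome=F: state=CLOSED
  event#7 t=16ms outcome=F: state=OPEN
  event#8 t=19ms outcome=S: state=OPEN
  event#9 t=20ms outcome=S: state=OPEN
  event#10 t=24ms outcome=F: state=OPEN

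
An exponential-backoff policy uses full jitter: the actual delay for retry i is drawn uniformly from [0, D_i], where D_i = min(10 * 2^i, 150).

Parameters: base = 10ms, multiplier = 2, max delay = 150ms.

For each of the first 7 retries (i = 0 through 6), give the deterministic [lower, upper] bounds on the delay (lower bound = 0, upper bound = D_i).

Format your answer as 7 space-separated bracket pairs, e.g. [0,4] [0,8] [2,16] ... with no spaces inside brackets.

Answer: [0,10] [0,20] [0,40] [0,80] [0,150] [0,150] [0,150]

Derivation:
Computing bounds per retry:
  i=0: D_i=min(10*2^0,150)=10, bounds=[0,10]
  i=1: D_i=min(10*2^1,150)=20, bounds=[0,20]
  i=2: D_i=min(10*2^2,150)=40, bounds=[0,40]
  i=3: D_i=min(10*2^3,150)=80, bounds=[0,80]
  i=4: D_i=min(10*2^4,150)=150, bounds=[0,150]
  i=5: D_i=min(10*2^5,150)=150, bounds=[0,150]
  i=6: D_i=min(10*2^6,150)=150, bounds=[0,150]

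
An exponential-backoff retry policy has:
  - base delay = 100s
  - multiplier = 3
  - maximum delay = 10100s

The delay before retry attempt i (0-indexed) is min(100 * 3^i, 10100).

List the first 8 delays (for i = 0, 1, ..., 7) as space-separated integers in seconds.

Computing each delay:
  i=0: min(100*3^0, 10100) = 100
  i=1: min(100*3^1, 10100) = 300
  i=2: min(100*3^2, 10100) = 900
  i=3: min(100*3^3, 10100) = 2700
  i=4: min(100*3^4, 10100) = 8100
  i=5: min(100*3^5, 10100) = 10100
  i=6: min(100*3^6, 10100) = 10100
  i=7: min(100*3^7, 10100) = 10100

Answer: 100 300 900 2700 8100 10100 10100 10100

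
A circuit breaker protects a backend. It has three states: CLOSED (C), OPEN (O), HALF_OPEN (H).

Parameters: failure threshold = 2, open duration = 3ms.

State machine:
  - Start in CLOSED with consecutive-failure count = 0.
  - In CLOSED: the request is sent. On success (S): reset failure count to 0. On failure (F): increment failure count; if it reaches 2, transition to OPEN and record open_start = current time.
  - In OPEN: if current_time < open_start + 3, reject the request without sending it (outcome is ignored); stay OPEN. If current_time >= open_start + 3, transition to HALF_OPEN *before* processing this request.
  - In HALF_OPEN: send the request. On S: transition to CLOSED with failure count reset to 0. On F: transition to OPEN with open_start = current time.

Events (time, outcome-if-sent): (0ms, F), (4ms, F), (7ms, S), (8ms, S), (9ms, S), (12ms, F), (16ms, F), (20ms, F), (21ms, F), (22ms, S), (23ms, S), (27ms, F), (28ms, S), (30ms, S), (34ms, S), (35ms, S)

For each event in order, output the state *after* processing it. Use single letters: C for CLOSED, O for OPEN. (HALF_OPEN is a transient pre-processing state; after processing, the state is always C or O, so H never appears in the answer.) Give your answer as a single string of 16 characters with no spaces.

Answer: COCCCCOOOOCCCCCC

Derivation:
State after each event:
  event#1 t=0ms outcome=F: state=CLOSED
  event#2 t=4ms outcome=F: state=OPEN
  event#3 t=7ms outcome=S: state=CLOSED
  event#4 t=8ms outcome=S: state=CLOSED
  event#5 t=9ms outcome=S: state=CLOSED
  event#6 t=12ms outcome=F: state=CLOSED
  event#7 t=16ms outcome=F: state=OPEN
  event#8 t=20ms outcome=F: state=OPEN
  event#9 t=21ms outcome=F: state=OPEN
  event#10 t=22ms outcome=S: state=OPEN
  event#11 t=23ms outcome=S: state=CLOSED
  event#12 t=27ms outcome=F: state=CLOSED
  event#13 t=28ms outcome=S: state=CLOSED
  event#14 t=30ms outcome=S: state=CLOSED
  event#15 t=34ms outcome=S: state=CLOSED
  event#16 t=35ms outcome=S: state=CLOSED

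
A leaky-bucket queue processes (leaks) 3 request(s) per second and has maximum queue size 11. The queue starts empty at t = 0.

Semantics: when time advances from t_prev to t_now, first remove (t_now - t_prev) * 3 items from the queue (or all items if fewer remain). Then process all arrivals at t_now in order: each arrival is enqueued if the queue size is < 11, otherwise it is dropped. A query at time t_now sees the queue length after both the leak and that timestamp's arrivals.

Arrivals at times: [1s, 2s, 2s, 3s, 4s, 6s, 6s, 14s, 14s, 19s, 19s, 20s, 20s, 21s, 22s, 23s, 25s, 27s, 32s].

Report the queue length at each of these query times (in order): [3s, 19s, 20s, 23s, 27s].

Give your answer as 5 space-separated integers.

Answer: 1 2 2 1 1

Derivation:
Queue lengths at query times:
  query t=3s: backlog = 1
  query t=19s: backlog = 2
  query t=20s: backlog = 2
  query t=23s: backlog = 1
  query t=27s: backlog = 1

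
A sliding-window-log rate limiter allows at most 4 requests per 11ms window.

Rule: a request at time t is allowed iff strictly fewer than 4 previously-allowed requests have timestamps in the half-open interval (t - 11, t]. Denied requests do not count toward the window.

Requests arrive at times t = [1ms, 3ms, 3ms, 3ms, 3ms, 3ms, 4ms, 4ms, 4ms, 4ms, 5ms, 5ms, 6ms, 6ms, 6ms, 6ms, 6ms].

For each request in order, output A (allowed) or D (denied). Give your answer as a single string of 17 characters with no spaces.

Answer: AAAADDDDDDDDDDDDD

Derivation:
Tracking allowed requests in the window:
  req#1 t=1ms: ALLOW
  req#2 t=3ms: ALLOW
  req#3 t=3ms: ALLOW
  req#4 t=3ms: ALLOW
  req#5 t=3ms: DENY
  req#6 t=3ms: DENY
  req#7 t=4ms: DENY
  req#8 t=4ms: DENY
  req#9 t=4ms: DENY
  req#10 t=4ms: DENY
  req#11 t=5ms: DENY
  req#12 t=5ms: DENY
  req#13 t=6ms: DENY
  req#14 t=6ms: DENY
  req#15 t=6ms: DENY
  req#16 t=6ms: DENY
  req#17 t=6ms: DENY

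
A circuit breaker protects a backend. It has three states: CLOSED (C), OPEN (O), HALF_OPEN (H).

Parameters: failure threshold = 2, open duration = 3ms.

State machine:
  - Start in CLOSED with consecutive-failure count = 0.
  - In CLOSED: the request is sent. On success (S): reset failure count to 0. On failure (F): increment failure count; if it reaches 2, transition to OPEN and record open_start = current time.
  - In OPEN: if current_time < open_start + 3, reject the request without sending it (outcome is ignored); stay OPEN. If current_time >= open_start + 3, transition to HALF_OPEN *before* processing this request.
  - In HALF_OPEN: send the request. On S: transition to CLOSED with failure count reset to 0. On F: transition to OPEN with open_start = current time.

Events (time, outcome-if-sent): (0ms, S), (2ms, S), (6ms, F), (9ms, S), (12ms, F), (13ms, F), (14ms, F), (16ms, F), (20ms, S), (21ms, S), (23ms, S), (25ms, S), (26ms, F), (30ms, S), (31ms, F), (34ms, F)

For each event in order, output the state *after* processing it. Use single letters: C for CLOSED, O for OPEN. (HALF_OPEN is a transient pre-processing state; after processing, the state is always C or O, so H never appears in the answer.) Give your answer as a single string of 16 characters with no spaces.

Answer: CCCCCOOOCCCCCCCO

Derivation:
State after each event:
  event#1 t=0ms outcome=S: state=CLOSED
  event#2 t=2ms outcome=S: state=CLOSED
  event#3 t=6ms outcome=F: state=CLOSED
  event#4 t=9ms outcome=S: state=CLOSED
  event#5 t=12ms outcome=F: state=CLOSED
  event#6 t=13ms outcome=F: state=OPEN
  event#7 t=14ms outcome=F: state=OPEN
  event#8 t=16ms outcome=F: state=OPEN
  event#9 t=20ms outcome=S: state=CLOSED
  event#10 t=21ms outcome=S: state=CLOSED
  event#11 t=23ms outcome=S: state=CLOSED
  event#12 t=25ms outcome=S: state=CLOSED
  event#13 t=26ms outcome=F: state=CLOSED
  event#14 t=30ms outcome=S: state=CLOSED
  event#15 t=31ms outcome=F: state=CLOSED
  event#16 t=34ms outcome=F: state=OPEN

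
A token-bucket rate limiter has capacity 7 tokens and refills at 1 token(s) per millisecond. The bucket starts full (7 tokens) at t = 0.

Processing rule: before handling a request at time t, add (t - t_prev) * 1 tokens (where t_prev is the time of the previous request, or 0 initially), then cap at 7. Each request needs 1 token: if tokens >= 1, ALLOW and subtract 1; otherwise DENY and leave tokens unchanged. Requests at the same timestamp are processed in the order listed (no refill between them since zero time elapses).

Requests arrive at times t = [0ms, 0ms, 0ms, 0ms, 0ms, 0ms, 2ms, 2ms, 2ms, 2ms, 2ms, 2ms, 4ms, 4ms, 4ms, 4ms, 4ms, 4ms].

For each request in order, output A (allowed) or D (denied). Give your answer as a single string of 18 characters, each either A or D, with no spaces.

Simulating step by step:
  req#1 t=0ms: ALLOW
  req#2 t=0ms: ALLOW
  req#3 t=0ms: ALLOW
  req#4 t=0ms: ALLOW
  req#5 t=0ms: ALLOW
  req#6 t=0ms: ALLOW
  req#7 t=2ms: ALLOW
  req#8 t=2ms: ALLOW
  req#9 t=2ms: ALLOW
  req#10 t=2ms: DENY
  req#11 t=2ms: DENY
  req#12 t=2ms: DENY
  req#13 t=4ms: ALLOW
  req#14 t=4ms: ALLOW
  req#15 t=4ms: DENY
  req#16 t=4ms: DENY
  req#17 t=4ms: DENY
  req#18 t=4ms: DENY

Answer: AAAAAAAAADDDAADDDD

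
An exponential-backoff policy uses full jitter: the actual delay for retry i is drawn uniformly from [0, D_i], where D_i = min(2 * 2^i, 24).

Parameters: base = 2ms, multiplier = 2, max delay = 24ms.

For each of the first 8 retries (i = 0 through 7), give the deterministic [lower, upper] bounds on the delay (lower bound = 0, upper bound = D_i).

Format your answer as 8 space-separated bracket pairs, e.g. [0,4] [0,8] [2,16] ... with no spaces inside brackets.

Computing bounds per retry:
  i=0: D_i=min(2*2^0,24)=2, bounds=[0,2]
  i=1: D_i=min(2*2^1,24)=4, bounds=[0,4]
  i=2: D_i=min(2*2^2,24)=8, bounds=[0,8]
  i=3: D_i=min(2*2^3,24)=16, bounds=[0,16]
  i=4: D_i=min(2*2^4,24)=24, bounds=[0,24]
  i=5: D_i=min(2*2^5,24)=24, bounds=[0,24]
  i=6: D_i=min(2*2^6,24)=24, bounds=[0,24]
  i=7: D_i=min(2*2^7,24)=24, bounds=[0,24]

Answer: [0,2] [0,4] [0,8] [0,16] [0,24] [0,24] [0,24] [0,24]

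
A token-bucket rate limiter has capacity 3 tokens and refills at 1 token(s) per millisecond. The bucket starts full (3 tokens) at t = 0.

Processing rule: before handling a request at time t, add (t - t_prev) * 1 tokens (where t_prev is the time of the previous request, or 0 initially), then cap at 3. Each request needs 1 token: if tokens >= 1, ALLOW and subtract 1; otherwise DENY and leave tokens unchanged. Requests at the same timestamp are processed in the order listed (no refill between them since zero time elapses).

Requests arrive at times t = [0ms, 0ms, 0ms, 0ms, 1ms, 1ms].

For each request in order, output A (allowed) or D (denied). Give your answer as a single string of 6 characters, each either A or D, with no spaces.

Simulating step by step:
  req#1 t=0ms: ALLOW
  req#2 t=0ms: ALLOW
  req#3 t=0ms: ALLOW
  req#4 t=0ms: DENY
  req#5 t=1ms: ALLOW
  req#6 t=1ms: DENY

Answer: AAADAD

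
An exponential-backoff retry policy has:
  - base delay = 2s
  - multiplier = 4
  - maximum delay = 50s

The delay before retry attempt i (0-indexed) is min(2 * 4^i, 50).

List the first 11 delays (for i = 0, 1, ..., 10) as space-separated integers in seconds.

Answer: 2 8 32 50 50 50 50 50 50 50 50

Derivation:
Computing each delay:
  i=0: min(2*4^0, 50) = 2
  i=1: min(2*4^1, 50) = 8
  i=2: min(2*4^2, 50) = 32
  i=3: min(2*4^3, 50) = 50
  i=4: min(2*4^4, 50) = 50
  i=5: min(2*4^5, 50) = 50
  i=6: min(2*4^6, 50) = 50
  i=7: min(2*4^7, 50) = 50
  i=8: min(2*4^8, 50) = 50
  i=9: min(2*4^9, 50) = 50
  i=10: min(2*4^10, 50) = 50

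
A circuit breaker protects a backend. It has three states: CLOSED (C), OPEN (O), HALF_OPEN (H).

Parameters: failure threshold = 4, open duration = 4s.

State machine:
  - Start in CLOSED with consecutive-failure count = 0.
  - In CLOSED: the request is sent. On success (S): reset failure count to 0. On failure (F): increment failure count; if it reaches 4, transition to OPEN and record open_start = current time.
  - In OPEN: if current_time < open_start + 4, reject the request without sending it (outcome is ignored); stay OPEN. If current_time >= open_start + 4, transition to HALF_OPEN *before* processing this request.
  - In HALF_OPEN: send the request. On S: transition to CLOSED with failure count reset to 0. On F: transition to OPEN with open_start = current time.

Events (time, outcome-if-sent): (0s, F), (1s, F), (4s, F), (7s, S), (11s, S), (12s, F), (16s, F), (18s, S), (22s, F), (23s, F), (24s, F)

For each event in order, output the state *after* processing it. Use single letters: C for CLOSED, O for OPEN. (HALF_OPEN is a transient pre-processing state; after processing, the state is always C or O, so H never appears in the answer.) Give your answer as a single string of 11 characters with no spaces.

Answer: CCCCCCCCCCC

Derivation:
State after each event:
  event#1 t=0s outcome=F: state=CLOSED
  event#2 t=1s outcome=F: state=CLOSED
  event#3 t=4s outcome=F: state=CLOSED
  event#4 t=7s outcome=S: state=CLOSED
  event#5 t=11s outcome=S: state=CLOSED
  event#6 t=12s outcome=F: state=CLOSED
  event#7 t=16s outcome=F: state=CLOSED
  event#8 t=18s outcome=S: state=CLOSED
  event#9 t=22s outcome=F: state=CLOSED
  event#10 t=23s outcome=F: state=CLOSED
  event#11 t=24s outcome=F: state=CLOSED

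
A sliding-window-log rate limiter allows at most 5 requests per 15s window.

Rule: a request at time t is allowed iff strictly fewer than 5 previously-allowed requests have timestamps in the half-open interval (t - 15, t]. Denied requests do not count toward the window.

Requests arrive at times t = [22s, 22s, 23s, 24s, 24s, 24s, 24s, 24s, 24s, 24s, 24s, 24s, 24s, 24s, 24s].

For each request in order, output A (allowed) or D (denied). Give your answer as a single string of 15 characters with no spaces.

Answer: AAAAADDDDDDDDDD

Derivation:
Tracking allowed requests in the window:
  req#1 t=22s: ALLOW
  req#2 t=22s: ALLOW
  req#3 t=23s: ALLOW
  req#4 t=24s: ALLOW
  req#5 t=24s: ALLOW
  req#6 t=24s: DENY
  req#7 t=24s: DENY
  req#8 t=24s: DENY
  req#9 t=24s: DENY
  req#10 t=24s: DENY
  req#11 t=24s: DENY
  req#12 t=24s: DENY
  req#13 t=24s: DENY
  req#14 t=24s: DENY
  req#15 t=24s: DENY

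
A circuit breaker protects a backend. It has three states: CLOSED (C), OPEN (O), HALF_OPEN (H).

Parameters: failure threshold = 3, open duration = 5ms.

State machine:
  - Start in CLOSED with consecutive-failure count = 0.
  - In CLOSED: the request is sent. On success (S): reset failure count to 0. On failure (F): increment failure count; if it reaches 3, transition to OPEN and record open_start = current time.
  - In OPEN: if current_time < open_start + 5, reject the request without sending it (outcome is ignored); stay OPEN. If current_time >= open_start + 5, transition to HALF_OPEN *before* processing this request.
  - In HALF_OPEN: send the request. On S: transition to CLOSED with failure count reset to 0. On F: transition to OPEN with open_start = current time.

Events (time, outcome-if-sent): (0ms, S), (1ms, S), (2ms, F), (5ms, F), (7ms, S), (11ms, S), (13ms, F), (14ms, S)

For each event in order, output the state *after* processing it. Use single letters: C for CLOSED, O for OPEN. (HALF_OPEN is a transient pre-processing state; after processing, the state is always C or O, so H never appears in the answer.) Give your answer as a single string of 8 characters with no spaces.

Answer: CCCCCCCC

Derivation:
State after each event:
  event#1 t=0ms outcome=S: state=CLOSED
  event#2 t=1ms outcome=S: state=CLOSED
  event#3 t=2ms outcome=F: state=CLOSED
  event#4 t=5ms outcome=F: state=CLOSED
  event#5 t=7ms outcome=S: state=CLOSED
  event#6 t=11ms outcome=S: state=CLOSED
  event#7 t=13ms outcome=F: state=CLOSED
  event#8 t=14ms outcome=S: state=CLOSED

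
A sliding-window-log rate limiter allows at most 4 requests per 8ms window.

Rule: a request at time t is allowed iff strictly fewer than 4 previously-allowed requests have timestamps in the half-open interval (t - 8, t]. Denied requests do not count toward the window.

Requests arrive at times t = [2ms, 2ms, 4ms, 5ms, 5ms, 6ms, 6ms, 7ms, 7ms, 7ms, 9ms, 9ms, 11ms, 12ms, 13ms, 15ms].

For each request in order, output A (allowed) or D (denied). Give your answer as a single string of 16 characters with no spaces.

Tracking allowed requests in the window:
  req#1 t=2ms: ALLOW
  req#2 t=2ms: ALLOW
  req#3 t=4ms: ALLOW
  req#4 t=5ms: ALLOW
  req#5 t=5ms: DENY
  req#6 t=6ms: DENY
  req#7 t=6ms: DENY
  req#8 t=7ms: DENY
  req#9 t=7ms: DENY
  req#10 t=7ms: DENY
  req#11 t=9ms: DENY
  req#12 t=9ms: DENY
  req#13 t=11ms: ALLOW
  req#14 t=12ms: ALLOW
  req#15 t=13ms: ALLOW
  req#16 t=15ms: ALLOW

Answer: AAAADDDDDDDDAAAA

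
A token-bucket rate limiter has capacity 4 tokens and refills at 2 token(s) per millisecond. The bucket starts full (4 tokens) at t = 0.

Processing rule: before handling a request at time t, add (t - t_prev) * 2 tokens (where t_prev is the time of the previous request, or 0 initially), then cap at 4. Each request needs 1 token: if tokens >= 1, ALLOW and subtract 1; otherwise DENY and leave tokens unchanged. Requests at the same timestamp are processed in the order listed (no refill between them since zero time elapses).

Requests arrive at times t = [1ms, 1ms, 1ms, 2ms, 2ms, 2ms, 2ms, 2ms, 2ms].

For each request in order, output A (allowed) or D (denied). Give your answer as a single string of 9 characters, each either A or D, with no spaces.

Answer: AAAAAADDD

Derivation:
Simulating step by step:
  req#1 t=1ms: ALLOW
  req#2 t=1ms: ALLOW
  req#3 t=1ms: ALLOW
  req#4 t=2ms: ALLOW
  req#5 t=2ms: ALLOW
  req#6 t=2ms: ALLOW
  req#7 t=2ms: DENY
  req#8 t=2ms: DENY
  req#9 t=2ms: DENY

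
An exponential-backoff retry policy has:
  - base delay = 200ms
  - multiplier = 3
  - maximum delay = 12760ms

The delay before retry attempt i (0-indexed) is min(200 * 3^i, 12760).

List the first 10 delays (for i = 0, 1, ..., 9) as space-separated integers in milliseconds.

Computing each delay:
  i=0: min(200*3^0, 12760) = 200
  i=1: min(200*3^1, 12760) = 600
  i=2: min(200*3^2, 12760) = 1800
  i=3: min(200*3^3, 12760) = 5400
  i=4: min(200*3^4, 12760) = 12760
  i=5: min(200*3^5, 12760) = 12760
  i=6: min(200*3^6, 12760) = 12760
  i=7: min(200*3^7, 12760) = 12760
  i=8: min(200*3^8, 12760) = 12760
  i=9: min(200*3^9, 12760) = 12760

Answer: 200 600 1800 5400 12760 12760 12760 12760 12760 12760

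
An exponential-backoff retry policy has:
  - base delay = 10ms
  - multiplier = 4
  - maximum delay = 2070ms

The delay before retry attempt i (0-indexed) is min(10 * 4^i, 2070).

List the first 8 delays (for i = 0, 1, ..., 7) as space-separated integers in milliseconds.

Answer: 10 40 160 640 2070 2070 2070 2070

Derivation:
Computing each delay:
  i=0: min(10*4^0, 2070) = 10
  i=1: min(10*4^1, 2070) = 40
  i=2: min(10*4^2, 2070) = 160
  i=3: min(10*4^3, 2070) = 640
  i=4: min(10*4^4, 2070) = 2070
  i=5: min(10*4^5, 2070) = 2070
  i=6: min(10*4^6, 2070) = 2070
  i=7: min(10*4^7, 2070) = 2070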